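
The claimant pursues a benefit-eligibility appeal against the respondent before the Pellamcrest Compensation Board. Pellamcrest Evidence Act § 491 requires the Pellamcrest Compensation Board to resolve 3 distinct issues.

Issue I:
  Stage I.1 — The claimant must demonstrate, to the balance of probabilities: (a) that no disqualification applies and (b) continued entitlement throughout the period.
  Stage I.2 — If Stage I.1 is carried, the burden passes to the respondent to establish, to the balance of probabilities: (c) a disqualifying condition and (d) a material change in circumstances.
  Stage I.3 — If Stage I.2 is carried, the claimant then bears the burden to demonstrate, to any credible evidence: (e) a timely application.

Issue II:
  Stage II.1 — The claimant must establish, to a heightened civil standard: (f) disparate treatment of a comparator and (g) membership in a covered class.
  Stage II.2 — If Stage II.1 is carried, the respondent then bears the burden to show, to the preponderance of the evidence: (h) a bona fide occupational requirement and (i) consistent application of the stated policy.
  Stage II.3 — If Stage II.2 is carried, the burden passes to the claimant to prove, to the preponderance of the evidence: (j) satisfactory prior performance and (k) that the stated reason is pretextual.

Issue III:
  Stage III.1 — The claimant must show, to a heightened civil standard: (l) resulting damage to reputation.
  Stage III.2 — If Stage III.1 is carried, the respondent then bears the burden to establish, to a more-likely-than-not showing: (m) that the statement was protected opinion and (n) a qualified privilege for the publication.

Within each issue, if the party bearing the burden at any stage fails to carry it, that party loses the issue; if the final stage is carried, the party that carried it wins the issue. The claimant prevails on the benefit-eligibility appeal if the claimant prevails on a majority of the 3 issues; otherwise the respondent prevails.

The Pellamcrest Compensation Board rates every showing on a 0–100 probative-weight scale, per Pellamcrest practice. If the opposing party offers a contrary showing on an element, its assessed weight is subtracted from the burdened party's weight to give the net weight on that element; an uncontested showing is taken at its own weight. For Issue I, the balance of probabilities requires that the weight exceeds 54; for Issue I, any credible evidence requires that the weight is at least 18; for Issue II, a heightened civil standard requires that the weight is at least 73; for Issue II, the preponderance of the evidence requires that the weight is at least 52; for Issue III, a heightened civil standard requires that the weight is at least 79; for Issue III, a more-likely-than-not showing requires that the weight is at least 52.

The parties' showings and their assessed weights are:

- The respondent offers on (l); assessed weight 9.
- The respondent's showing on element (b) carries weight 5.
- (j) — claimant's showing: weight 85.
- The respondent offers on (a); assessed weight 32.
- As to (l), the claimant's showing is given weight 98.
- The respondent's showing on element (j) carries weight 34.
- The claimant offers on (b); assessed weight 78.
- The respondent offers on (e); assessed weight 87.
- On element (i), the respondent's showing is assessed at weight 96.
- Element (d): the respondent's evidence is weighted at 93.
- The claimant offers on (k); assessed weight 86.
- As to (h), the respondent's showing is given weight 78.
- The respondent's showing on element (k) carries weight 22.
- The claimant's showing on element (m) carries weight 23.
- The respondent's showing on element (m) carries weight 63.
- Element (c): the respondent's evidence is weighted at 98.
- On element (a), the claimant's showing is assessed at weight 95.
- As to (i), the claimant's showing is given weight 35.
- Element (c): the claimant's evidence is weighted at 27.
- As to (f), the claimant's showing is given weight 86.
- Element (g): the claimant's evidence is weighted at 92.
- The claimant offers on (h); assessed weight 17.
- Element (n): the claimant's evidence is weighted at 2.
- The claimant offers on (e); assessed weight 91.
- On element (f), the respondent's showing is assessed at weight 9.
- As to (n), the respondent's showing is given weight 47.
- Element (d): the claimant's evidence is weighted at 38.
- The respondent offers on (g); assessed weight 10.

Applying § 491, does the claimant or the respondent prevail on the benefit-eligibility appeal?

respondent

— Issue I —
Stage I.1 (claimant, the balance of probabilities, weight exceeds 54): (a) net 95−32=63 > 54 — meets; (b) net 78−5=73 > 54 — meets.
  Stage I.1 is satisfied; the onus moves to the respondent.
Stage I.2 (respondent, the balance of probabilities, weight exceeds 54): (c) net 98−27=71 > 54 — meets; (d) net 93−38=55 > 54 — meets.
  Stage I.2 is satisfied; the onus moves to the claimant.
Stage I.3 (claimant, any credible evidence, weight is at least 18): (e) net 91−87=4 < 18 — fails.
  The claimant does not carry Stage I.3.
The respondent prevails on this issue.
— Issue II —
At Stage II.1 the claimant must meet a heightened civil standard (weight is at least 73): on (f) the weight is 86 less the opposing 9 gives net 77, which does reach 73, so (f) meets the standard; on (g) the weight is 92 less the opposing 10 gives net 82, ≥ 73, so (g) meets the standard.
  Stage II.1 carried; the burden shifts to the respondent.
At Stage II.2 the respondent must meet the preponderance of the evidence (weight is at least 52): on (h) the weight is 78 less the opposing 17 gives net 61, ≥ 52, so (h) meets the standard; on (i) the weight is 96 less the opposing 35 gives net 61, ≥ 52, so (i) meets the standard.
  Stage II.2 is satisfied; the onus moves to the claimant.
At Stage II.3 the claimant must meet the preponderance of the evidence (weight is at least 52): on (j) the weight is 85 less the opposing 34 gives net 51, < 52, so (j) does not meet the standard; on (k) the weight is 86 less the opposing 22 gives net 64, ≥ 52, so (k) meets the standard.
  The claimant does not carry Stage II.3.
The analysis ends at Stage II.3; the respondent prevails on this issue.
— Issue III —
At Stage III.1 the claimant must meet a heightened civil standard (weight is at least 79): on (l) the weight is 98 less the opposing 9 gives net 89, which does reach 79, so (l) meets the standard.
  All elements met. The burden passes to the respondent.
At Stage III.2 the respondent must meet a more-likely-than-not showing (weight is at least 52): on (m) the weight is 63 less the opposing 23 gives net 40, < 52, so (m) does not meet the standard; on (n) the weight is 47 less the opposing 2 gives net 45, < 52, so (n) does not meet the standard.
  The respondent does not carry Stage III.2.
The analysis ends at Stage III.2; the claimant prevails on this issue.
Per-issue: Issue I → respondent; Issue II → respondent; Issue III → claimant. The claimant must prevail on a majority of issues; overall, the respondent prevails.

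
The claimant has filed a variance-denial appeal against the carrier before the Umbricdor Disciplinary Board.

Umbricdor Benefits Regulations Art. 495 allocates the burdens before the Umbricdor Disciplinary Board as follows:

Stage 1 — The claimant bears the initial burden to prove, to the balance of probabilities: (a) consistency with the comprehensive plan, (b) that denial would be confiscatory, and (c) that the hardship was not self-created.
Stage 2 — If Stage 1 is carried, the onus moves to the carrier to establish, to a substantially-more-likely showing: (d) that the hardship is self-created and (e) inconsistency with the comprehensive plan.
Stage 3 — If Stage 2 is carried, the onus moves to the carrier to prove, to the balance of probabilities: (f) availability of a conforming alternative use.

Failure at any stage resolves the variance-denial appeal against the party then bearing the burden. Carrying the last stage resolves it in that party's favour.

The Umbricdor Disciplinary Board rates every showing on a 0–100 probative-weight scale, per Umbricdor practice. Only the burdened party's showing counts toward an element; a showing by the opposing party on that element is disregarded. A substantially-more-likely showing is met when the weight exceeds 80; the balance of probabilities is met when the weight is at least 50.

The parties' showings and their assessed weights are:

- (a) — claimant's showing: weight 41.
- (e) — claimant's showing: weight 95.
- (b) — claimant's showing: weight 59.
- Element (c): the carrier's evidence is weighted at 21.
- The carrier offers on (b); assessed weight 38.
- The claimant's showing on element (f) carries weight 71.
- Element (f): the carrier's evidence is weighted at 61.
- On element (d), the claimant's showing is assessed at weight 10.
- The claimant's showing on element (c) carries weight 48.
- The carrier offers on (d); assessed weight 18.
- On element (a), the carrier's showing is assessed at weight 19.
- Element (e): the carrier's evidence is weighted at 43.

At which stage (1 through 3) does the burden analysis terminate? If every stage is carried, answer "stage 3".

At Stage 1 the claimant must meet the balance of probabilities (weight is at least 50): on (a) the weight is 41 (the carrier's 19 is given no effect), which does not reach 50, so (a) does not meet the standard; on (b) the weight is 59 (the carrier's 38 is given no effect), ≥ 50, so (b) meets the standard; on (c) the weight is 48 (the carrier's 21 is given no effect), which does not reach 50, so (c) does not meet the standard.
  Not every element is met, so the claimant fails to carry Stage 1.
The carrier prevails.

stage 1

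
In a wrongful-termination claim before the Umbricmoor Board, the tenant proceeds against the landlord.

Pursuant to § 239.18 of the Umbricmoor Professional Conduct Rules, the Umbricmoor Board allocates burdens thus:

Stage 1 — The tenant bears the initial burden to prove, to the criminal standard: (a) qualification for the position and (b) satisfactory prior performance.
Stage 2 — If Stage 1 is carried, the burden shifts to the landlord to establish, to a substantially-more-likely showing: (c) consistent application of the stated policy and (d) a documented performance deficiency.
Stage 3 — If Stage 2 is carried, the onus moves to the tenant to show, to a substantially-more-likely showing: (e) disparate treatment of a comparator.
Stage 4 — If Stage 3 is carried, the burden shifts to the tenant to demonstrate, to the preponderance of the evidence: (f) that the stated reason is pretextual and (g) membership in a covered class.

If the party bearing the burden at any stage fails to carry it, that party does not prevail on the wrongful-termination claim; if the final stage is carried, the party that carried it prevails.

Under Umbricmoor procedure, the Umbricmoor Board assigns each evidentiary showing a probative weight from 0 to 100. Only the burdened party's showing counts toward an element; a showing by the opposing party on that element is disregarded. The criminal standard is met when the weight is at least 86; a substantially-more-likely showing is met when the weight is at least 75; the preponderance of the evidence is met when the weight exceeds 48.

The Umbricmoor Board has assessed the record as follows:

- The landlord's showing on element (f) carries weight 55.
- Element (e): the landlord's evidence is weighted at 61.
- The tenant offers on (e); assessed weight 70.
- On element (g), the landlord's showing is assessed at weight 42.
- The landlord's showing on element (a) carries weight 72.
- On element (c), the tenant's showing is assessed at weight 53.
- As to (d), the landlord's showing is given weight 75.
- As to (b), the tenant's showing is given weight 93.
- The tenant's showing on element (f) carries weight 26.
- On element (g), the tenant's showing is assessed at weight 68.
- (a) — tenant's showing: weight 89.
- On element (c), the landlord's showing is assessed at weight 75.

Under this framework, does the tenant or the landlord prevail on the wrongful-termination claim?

Stage 1 — burden on tenant; standard: the criminal standard (weight is at least 86).
    (a): 89 (landlord's 72 disregarded) ≥ 86 [met]
    (b): 93 ≥ 86 [met]
  All elements met. The burden passes to the landlord.
Stage 2 — burden on landlord; standard: a substantially-more-likely showing (weight is at least 75).
    (c): 75 (tenant's 53 disregarded) ≥ 75 [met]
    (d): 75 ≥ 75 [met]
  Stage 2 is satisfied; the onus moves to the tenant.
Stage 3 — burden on tenant; standard: a substantially-more-likely showing (weight is at least 75).
    (e): 70 (landlord's 61 disregarded) < 75 [not met]
  Not every element is met, so the tenant fails to carry Stage 3.
So the landlord prevails.

landlord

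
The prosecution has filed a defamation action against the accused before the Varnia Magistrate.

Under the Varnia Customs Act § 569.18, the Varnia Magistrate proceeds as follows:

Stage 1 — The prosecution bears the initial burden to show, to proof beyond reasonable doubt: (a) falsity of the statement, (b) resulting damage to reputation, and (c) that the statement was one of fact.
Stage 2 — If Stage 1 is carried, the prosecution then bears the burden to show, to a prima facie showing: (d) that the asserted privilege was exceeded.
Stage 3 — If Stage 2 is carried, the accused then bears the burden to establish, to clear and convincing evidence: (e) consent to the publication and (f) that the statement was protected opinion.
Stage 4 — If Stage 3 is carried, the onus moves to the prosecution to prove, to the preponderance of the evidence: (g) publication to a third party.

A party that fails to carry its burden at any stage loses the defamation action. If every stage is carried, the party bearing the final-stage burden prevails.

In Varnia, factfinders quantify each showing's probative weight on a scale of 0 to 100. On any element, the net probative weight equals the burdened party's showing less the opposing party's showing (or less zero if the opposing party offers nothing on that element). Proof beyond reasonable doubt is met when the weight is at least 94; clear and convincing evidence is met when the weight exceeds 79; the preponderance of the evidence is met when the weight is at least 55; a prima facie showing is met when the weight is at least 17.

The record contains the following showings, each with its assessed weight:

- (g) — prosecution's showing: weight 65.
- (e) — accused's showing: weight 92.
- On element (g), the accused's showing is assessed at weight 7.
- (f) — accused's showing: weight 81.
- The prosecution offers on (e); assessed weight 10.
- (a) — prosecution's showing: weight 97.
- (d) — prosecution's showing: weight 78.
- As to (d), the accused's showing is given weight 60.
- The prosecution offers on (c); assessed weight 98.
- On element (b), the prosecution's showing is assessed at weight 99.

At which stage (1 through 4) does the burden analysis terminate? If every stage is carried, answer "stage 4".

At Stage 1 the prosecution must meet proof beyond reasonable doubt (weight is at least 94): on (a) the weight is 97, ≥ 94, so (a) meets the standard; on (b) the weight is 99, ≥ 94, so (b) meets the standard; on (c) the weight is 98, ≥ 94, so (c) meets the standard.
  Stage 1 carried; the burden remains with the prosecution.
At Stage 2 the prosecution must meet a prima facie showing (weight is at least 17): on (d) the weight is 78 less the opposing 60 gives net 18, ≥ 17, so (d) meets the standard.
  All elements met. The burden passes to the accused.
At Stage 3 the accused must meet clear and convincing evidence (weight exceeds 79): on (e) the weight is 92 less the opposing 10 gives net 82, which does exceed 79, so (e) meets the standard; on (f) the weight is 81, which does exceed 79, so (f) meets the standard.
  Stage 3 carried; the burden shifts to the prosecution.
At Stage 4 the prosecution must meet the preponderance of the evidence (weight is at least 55): on (g) the weight is 65 less the opposing 7 gives net 58, which does reach 55, so (g) meets the standard.
  All elements met at the final stage.
Every stage carried; the prosecution prevails.

stage 4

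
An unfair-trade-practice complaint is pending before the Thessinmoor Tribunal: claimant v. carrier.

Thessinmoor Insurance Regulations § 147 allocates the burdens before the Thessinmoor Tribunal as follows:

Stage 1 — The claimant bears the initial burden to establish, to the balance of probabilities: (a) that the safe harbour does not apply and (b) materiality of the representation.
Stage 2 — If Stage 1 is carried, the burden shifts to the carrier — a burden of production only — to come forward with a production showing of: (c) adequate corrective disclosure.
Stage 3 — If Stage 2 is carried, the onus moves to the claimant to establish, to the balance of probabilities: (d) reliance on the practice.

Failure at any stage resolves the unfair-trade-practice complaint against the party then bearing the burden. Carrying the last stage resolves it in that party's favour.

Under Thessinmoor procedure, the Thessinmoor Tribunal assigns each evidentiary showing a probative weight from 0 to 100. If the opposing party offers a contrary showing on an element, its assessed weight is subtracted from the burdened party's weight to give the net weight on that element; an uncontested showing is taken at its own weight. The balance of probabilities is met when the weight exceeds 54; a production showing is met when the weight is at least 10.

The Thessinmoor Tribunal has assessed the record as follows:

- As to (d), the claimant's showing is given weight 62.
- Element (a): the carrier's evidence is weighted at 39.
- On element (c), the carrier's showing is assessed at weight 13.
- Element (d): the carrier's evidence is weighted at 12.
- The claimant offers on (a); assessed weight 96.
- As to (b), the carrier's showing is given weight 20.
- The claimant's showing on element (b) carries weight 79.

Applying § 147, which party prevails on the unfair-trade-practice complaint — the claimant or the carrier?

Stage 1 (claimant, the balance of probabilities, weight exceeds 54): (a) net 96−39=57 > 54 — meets; (b) net 79−20=59 > 54 — meets.
  Stage 1 is satisfied; the onus moves to the carrier.
Stage 2 (carrier, a production showing, weight is at least 10): (c) 13 ≥ 10 — meets.
  The carrier carries Stage 2; the claimant now bears the burden.
Stage 3 (claimant, the balance of probabilities, weight exceeds 54): (d) net 62−12=50 ≤ 54 — fails.
  Stage 3 not carried; the claimant fails its burden.
The carrier prevails.

carrier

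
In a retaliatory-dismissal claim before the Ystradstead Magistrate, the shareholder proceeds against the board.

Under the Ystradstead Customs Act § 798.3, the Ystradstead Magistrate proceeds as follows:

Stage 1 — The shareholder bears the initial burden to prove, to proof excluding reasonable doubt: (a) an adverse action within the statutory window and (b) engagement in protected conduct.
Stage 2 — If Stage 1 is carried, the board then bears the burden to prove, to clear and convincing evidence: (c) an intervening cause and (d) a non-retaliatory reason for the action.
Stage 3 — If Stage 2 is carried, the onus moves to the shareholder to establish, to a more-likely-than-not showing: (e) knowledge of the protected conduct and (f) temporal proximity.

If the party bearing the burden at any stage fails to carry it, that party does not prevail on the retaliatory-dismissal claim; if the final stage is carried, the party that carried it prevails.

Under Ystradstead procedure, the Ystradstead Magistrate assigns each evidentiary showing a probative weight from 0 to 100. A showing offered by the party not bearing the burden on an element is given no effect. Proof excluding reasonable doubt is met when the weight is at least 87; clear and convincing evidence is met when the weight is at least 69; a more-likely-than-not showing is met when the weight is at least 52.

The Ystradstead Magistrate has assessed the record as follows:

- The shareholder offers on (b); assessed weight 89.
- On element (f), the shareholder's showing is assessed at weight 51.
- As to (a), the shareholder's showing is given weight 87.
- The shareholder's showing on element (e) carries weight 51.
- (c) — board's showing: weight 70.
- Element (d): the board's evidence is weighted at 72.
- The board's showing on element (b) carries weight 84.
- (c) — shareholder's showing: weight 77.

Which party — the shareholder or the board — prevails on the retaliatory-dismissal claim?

board

Stage 1 (shareholder, proof excluding reasonable doubt, weight is at least 87): (a) 87 ≥ 87 — meets; (b) 89 (board's 84 disregarded) ≥ 87 — meets.
  The shareholder carries Stage 1; the board now bears the burden.
Stage 2 (board, clear and convincing evidence, weight is at least 69): (c) 70 (shareholder's 77 disregarded) ≥ 69 — meets; (d) 72 ≥ 69 — meets.
  Stage 2 carried; the burden shifts to the shareholder.
Stage 3 (shareholder, a more-likely-than-not showing, weight is at least 52): (e) 51 < 52 — fails; (f) 51 < 52 — fails.
  The shareholder does not carry Stage 3.
So the board prevails.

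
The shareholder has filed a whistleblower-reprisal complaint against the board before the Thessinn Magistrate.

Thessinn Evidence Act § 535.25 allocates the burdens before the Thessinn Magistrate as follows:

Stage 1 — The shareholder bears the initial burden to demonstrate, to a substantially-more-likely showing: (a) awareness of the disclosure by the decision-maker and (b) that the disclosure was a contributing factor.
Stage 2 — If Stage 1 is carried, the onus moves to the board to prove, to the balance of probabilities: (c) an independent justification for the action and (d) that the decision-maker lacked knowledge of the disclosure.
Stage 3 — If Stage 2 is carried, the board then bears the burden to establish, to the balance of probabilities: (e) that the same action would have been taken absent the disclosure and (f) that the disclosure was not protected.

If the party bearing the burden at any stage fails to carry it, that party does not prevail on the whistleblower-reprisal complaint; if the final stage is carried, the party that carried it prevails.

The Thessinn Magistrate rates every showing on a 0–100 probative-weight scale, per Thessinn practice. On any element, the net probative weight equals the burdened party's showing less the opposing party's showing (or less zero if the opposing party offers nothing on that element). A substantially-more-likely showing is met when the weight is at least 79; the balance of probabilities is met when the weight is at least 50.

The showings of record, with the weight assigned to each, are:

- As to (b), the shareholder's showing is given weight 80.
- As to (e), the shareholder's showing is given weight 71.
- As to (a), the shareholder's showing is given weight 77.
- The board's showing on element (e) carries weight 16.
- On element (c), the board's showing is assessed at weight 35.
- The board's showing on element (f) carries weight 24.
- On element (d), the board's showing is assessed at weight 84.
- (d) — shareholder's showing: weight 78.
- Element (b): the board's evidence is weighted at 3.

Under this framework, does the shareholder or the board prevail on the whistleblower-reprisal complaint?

Stage 1 (shareholder, a substantially-more-likely showing, weight is at least 79): (a) 77 < 79 — fails; (b) net 80−3=77 < 79 — fails.
  Not every element is met, so the shareholder fails to carry Stage 1.
So the board prevails.

board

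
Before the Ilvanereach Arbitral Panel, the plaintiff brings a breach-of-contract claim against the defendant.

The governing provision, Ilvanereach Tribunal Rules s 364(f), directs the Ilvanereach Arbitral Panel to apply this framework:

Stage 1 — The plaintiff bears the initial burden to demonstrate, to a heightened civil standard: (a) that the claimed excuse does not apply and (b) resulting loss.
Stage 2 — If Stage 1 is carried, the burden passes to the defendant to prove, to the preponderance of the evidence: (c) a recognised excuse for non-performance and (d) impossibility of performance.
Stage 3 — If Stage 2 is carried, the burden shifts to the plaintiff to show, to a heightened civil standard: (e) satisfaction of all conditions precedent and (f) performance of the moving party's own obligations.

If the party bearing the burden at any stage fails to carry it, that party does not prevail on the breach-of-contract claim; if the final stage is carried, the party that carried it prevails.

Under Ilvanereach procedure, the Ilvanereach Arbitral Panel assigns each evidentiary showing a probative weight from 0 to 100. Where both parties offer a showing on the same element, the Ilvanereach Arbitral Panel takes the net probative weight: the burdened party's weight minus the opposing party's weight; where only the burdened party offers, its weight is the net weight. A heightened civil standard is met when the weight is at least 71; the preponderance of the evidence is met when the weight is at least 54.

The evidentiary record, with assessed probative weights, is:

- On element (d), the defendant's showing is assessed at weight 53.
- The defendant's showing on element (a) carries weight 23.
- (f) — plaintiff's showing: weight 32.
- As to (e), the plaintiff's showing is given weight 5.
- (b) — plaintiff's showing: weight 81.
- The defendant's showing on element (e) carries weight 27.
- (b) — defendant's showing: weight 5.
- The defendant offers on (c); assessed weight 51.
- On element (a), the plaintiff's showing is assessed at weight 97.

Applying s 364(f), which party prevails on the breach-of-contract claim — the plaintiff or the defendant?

plaintiff

Stage 1 — burden on plaintiff; standard: a heightened civil standard (weight is at least 71).
    (a): 97 − 23 = 74 ≥ 71 [met]
    (b): 81 − 5 = 76 ≥ 71 [met]
  Stage 1 carried; the burden shifts to the defendant.
Stage 2 — burden on defendant; standard: the preponderance of the evidence (weight is at least 54).
    (c): 51 < 54 [not met]
    (d): 53 < 54 [not met]
  The defendant does not carry Stage 2.
The plaintiff prevails.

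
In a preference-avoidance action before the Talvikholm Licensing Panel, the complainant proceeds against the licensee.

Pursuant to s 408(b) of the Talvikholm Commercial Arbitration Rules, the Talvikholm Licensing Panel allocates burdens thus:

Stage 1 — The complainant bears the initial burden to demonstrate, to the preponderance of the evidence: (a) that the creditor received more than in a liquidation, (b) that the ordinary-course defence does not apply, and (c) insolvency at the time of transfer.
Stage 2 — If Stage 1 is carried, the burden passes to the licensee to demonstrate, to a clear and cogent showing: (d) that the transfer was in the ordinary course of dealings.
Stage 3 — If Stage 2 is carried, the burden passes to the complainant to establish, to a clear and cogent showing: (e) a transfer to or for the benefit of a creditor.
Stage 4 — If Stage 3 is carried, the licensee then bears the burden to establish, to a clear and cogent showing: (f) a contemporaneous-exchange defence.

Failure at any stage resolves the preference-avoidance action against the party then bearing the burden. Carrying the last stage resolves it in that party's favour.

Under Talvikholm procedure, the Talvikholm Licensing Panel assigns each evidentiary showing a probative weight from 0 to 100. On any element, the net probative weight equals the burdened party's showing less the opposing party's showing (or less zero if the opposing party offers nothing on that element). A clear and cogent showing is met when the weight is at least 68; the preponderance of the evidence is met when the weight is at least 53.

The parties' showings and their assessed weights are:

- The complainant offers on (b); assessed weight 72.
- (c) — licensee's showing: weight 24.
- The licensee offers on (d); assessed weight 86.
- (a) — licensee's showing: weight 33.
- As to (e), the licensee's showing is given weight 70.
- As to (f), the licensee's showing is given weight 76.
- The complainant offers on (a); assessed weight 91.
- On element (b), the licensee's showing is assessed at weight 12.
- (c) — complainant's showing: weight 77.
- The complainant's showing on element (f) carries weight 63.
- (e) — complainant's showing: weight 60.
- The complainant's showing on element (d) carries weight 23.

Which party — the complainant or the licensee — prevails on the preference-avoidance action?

Stage 1 (complainant, the preponderance of the evidence, weight is at least 53): (a) net 91−33=58 ≥ 53 — meets; (b) net 72−12=60 ≥ 53 — meets; (c) net 77−24=53 ≥ 53 — meets.
  Stage 1 is satisfied; the onus moves to the licensee.
Stage 2 (licensee, a clear and cogent showing, weight is at least 68): (d) net 86−23=63 < 68 — fails.
  Stage 2 not carried; the licensee fails its burden.
The complainant prevails.

complainant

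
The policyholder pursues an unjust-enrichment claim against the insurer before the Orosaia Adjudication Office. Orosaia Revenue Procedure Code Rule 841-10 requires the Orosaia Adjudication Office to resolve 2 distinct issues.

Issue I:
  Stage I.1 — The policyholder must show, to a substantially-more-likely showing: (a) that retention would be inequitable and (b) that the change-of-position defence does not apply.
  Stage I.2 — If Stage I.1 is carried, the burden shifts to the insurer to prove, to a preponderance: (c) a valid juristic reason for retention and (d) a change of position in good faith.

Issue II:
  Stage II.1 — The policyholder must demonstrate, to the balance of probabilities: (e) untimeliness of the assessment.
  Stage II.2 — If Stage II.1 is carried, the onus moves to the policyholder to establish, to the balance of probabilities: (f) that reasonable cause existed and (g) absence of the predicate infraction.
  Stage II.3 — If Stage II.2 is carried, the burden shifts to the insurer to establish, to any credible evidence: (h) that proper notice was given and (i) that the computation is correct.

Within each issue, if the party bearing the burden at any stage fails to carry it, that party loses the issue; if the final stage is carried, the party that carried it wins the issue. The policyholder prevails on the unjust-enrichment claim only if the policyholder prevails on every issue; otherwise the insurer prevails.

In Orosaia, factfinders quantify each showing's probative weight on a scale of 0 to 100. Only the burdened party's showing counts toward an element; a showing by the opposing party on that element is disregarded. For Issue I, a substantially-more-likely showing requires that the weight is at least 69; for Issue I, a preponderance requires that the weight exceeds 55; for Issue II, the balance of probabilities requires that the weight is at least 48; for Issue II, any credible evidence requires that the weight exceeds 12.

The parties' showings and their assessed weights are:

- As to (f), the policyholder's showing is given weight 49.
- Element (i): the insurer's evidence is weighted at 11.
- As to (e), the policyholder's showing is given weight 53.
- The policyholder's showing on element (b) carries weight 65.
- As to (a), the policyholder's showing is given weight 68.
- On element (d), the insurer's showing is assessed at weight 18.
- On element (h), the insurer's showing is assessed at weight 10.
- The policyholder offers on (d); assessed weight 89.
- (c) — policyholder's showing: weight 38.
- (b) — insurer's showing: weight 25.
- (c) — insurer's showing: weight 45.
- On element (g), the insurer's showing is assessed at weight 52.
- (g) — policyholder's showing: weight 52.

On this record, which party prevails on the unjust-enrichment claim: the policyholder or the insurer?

— Issue I —
At Stage I.1 the policyholder must meet a substantially-more-likely showing (weight is at least 69): on (a) the weight is 68, < 69, so (a) does not meet the standard; on (b) the weight is 65 (the insurer's 25 is given no effect), < 69, so (b) does not meet the standard.
  Stage I.1 not carried; the policyholder fails its burden.
So the insurer prevails on this issue.
— Issue II —
At Stage II.1 the policyholder must meet the balance of probabilities (weight is at least 48): on (e) the weight is 53, ≥ 48, so (e) meets the standard.
  Stage II.1 carried; the burden remains with the policyholder.
At Stage II.2 the policyholder must meet the balance of probabilities (weight is at least 48): on (f) the weight is 49, which does reach 48, so (f) meets the standard; on (g) the weight is 52 (the insurer's 52 is given no effect), which does reach 48, so (g) meets the standard.
  Stage II.2 carried; the burden shifts to the insurer.
At Stage II.3 the insurer must meet any credible evidence (weight exceeds 12): on (h) the weight is 10, which does not exceed 12, so (h) does not meet the standard; on (i) the weight is 11, which does not exceed 12, so (i) does not meet the standard.
  Not every element is met, so the insurer fails to carry Stage II.3.
The analysis ends at Stage II.3; the policyholder prevails on this issue.
Per-issue: Issue I → insurer; Issue II → policyholder. The policyholder must prevail on every issue; overall, the insurer prevails.

insurer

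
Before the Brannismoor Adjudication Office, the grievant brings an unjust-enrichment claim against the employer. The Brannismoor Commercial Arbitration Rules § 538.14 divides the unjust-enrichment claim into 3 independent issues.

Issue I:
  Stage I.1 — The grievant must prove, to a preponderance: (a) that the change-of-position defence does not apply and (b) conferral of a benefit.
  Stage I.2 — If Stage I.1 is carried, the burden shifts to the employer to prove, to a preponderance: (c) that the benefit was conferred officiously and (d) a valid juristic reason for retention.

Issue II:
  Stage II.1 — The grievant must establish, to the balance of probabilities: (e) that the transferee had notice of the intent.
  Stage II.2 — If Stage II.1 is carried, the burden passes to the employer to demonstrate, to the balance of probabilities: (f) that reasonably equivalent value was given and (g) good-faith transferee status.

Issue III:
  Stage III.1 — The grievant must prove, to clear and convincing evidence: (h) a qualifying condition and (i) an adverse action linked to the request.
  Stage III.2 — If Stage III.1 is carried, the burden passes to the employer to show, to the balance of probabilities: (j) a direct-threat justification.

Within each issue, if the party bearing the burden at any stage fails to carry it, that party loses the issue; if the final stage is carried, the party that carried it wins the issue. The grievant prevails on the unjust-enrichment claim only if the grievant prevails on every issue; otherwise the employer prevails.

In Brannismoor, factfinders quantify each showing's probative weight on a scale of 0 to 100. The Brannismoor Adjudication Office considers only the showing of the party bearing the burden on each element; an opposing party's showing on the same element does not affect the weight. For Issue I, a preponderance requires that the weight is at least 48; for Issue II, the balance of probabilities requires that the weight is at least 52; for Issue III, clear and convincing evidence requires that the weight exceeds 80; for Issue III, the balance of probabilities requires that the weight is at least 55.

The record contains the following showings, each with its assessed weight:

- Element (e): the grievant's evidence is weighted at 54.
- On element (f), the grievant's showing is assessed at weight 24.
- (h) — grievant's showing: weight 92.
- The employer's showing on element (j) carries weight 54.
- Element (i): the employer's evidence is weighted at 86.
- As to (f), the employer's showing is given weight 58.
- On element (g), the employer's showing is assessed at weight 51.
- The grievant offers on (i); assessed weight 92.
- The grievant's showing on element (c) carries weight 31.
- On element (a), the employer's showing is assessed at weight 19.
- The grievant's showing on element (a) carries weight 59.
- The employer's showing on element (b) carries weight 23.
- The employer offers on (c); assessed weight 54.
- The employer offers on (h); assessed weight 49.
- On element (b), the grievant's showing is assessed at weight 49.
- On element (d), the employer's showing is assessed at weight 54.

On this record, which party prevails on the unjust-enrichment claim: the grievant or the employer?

— Issue I —
At Stage I.1 the grievant must meet a preponderance (weight is at least 48): on (a) the weight is 59 (the employer's 19 is given no effect), which does reach 48, so (a) meets the standard; on (b) the weight is 49 (the employer's 23 is given no effect), which does reach 48, so (b) meets the standard.
  Stage I.1 is satisfied; the onus moves to the employer.
At Stage I.2 the employer must meet a preponderance (weight is at least 48): on (c) the weight is 54 (the grievant's 31 is given no effect), which does reach 48, so (c) meets the standard; on (d) the weight is 54, which does reach 48, so (d) meets the standard.
  The employer carries the last stage.
Every stage carried; the employer prevails on this issue.
— Issue II —
Stage II.1 (grievant, the balance of probabilities, weight is at least 52): (e) 54 ≥ 52 — meets.
  Stage II.1 is satisfied; the onus moves to the employer.
Stage II.2 (employer, the balance of probabilities, weight is at least 52): (f) 58 (grievant's 24 disregarded) ≥ 52 — meets; (g) 51 < 52 — fails.
  Stage II.2 not carried; the employer fails its burden.
The analysis ends at Stage II.2; the grievant prevails on this issue.
— Issue III —
At Stage III.1 the grievant must meet clear and convincing evidence (weight exceeds 80): on (h) the weight is 92 (the employer's 49 is given no effect), which does exceed 80, so (h) meets the standard; on (i) the weight is 92 (the employer's 86 is given no effect), > 80, so (i) meets the standard.
  Stage III.1 is satisfied; the onus moves to the employer.
At Stage III.2 the employer must meet the balance of probabilities (weight is at least 55): on (j) the weight is 54, < 55, so (j) does not meet the standard.
  Stage III.2 not carried; the employer fails its burden.
The grievant prevails on this issue.
Per-issue: Issue I → employer; Issue II → grievant; Issue III → grievant. The grievant must prevail on every issue; overall, the employer prevails.

employer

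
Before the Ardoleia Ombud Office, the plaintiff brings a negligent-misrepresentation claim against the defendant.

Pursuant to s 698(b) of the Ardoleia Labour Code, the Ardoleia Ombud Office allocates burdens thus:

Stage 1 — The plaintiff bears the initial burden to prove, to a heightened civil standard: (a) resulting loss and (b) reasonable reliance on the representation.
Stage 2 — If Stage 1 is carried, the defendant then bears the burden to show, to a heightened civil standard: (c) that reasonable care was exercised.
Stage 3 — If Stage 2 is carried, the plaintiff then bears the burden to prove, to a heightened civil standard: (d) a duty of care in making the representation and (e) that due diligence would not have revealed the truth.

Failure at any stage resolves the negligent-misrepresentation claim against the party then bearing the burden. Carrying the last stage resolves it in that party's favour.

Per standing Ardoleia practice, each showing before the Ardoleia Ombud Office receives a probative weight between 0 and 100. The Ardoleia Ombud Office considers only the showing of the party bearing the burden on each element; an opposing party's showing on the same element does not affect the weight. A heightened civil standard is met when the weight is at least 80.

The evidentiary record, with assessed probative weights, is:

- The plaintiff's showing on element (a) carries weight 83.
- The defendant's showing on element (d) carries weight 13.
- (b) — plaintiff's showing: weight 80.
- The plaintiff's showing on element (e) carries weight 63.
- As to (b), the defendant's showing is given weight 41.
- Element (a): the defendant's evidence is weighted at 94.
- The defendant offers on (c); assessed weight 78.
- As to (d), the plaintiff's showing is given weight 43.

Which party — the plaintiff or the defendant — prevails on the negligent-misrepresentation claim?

plaintiff

Stage 1 — burden on plaintiff; standard: a heightened civil standard (weight is at least 80).
    (a): 83 (defendant's 94 disregarded) ≥ 80 [met]
    (b): 80 (defendant's 41 disregarded) ≥ 80 [met]
  Stage 1 carried; the burden shifts to the defendant.
Stage 2 — burden on defendant; standard: a heightened civil standard (weight is at least 80).
    (c): 78 < 80 [not met]
  The defendant does not carry Stage 2.
The plaintiff prevails.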